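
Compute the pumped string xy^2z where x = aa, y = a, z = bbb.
aaaabbb

Given x = 'aa', y = 'a', z = 'bbb' and i = 2:

xy^2z = x + y·y·...·y (2 times) + z
       = 'aa' + 'a'^2 + 'bbb'
       = 'aa' + 'aa' + 'bbb'
       = 'aaaabbb'

The pumped string is 'aaaabbb' with length 7.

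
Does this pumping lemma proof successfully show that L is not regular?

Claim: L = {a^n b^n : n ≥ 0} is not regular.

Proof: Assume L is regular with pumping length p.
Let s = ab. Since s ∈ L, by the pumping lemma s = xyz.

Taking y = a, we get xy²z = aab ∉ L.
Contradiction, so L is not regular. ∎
The proof is INCORRECT.

Error: The string s = ab may be shorter than p.
The pumping lemma only applies to strings with |s| ≥ p, and p is not under our control.
We must choose s in terms of p, e.g. s = a^p b^p, to ensure |s| ≥ p.
(The proof also fixes one particular y; a valid argument must handle every decomposition with |xy| ≤ p and |y| ≥ 1 — for s = a^p b^p this forces y = a^k, and then xy²z = a^(p+k) b^p ∉ L.)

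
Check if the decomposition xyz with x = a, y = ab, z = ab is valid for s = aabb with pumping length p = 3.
Violated: xyz = s

The decomposition x = a, y = ab, z = ab for s = aabb with p = 3
violates the constraint: xyz = s

xyz = 'a' + 'ab' + 'ab' = 'aabab' ≠ 'aabb' = s. The decomposition doesn't reconstruct s.

Pumping lemma constraints:
1. xyz = s (decomposition is valid)
2. |xy| ≤ p
3. |y| > 0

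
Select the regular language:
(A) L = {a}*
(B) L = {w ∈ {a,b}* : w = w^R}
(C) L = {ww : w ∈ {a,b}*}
(A) {a}*

(A) L = {a}* is regular.

This can be recognized by a finite automaton (DFA/NFA).
Regular expressions like {a}* define regular languages.

The other choices are not regular:
- {w ∈ {a,b}* : w = w^R}: After pumping, the string is no longer symmetric
- {ww : w ∈ {a,b}*}: After pumping, the two halves no longer match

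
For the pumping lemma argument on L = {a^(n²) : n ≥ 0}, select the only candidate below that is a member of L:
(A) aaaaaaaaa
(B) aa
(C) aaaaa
(A) aaaaaaaaa

The pumping lemma is applied to a string s that lies in L, so first check membership of each option:
- (A) aaaaaaaaa has length 9 = 3², a perfect square, so it is in L ✓
- (B) aa has length 2, strictly between 1² = 1 and 2² = 4, so it is not in L ✗
- (C) aaaaa has length 5, strictly between 2² = 4 and 3² = 9, so it is not in L ✗

Only (A) aaaaaaaaa is in L, so it is the only candidate that could play the role of s.
(In a complete proof one picks s in terms of the pumping length p so that |s| ≥ p is guaranteed; a fixed string like aaaaaaaaa illustrates the shape of such an s.)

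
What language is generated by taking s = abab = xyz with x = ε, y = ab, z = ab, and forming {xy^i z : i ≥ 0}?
{xy^i z : i ≥ 0} = {(ab)^(i+1) : i ≥ 0} = {ab, abab, ababab, ...}

With x = ε, y = ab, z = ab: Pumping 'ab' gives strings of alternating a's and b's.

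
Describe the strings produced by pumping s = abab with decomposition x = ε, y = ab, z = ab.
{xy^i z : i ≥ 0} = {(ab)^(i+1) : i ≥ 0} = {ab, abab, ababab, ...}

With x = ε, y = ab, z = ab: Pumping 'ab' gives strings of alternating a's and b's.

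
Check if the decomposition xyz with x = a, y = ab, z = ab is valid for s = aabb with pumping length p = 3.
Violated: xyz = s

The decomposition x = a, y = ab, z = ab for s = aabb with p = 3
violates the constraint: xyz = s

xyz = 'a' + 'ab' + 'ab' = 'aabab' ≠ 'aabb' = s. The decomposition doesn't reconstruct s.

Pumping lemma constraints:
1. xyz = s (decomposition is valid)
2. |xy| ≤ p
3. |y| > 0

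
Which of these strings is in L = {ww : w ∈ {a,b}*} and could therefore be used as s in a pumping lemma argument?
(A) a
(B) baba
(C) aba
(B) baba

The pumping lemma is applied to a string s that lies in L, so first check membership of each option:
- (A) a has odd length 1, so it cannot be written as ww and is not in L ✗
- (B) baba splits into halves ba · ba, which are equal, so it is in L (w = ba) ✓
- (C) aba has odd length 3, so it cannot be written as ww and is not in L ✗

Only (B) baba is in L, so it is the only candidate that could play the role of s.
(In a complete proof one picks s in terms of the pumping length p so that |s| ≥ p is guaranteed; a fixed string like baba illustrates the shape of such an s.)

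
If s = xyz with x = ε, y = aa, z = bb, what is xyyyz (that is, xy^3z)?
aaaaaabb

Given x = '', y = 'aa', z = 'bb' and i = 3:

xy^3z = x + y·y·...·y (3 times) + z
       = '' + 'aa'^3 + 'bb'
       = '' + 'aaaaaa' + 'bb'
       = 'aaaaaabb'

The pumped string is 'aaaaaabb' with length 8.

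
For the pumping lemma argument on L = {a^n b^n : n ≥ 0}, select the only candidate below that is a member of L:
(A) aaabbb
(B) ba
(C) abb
(A) aaabbb

The pumping lemma is applied to a string s that lies in L, so first check membership of each option:
- (A) aaabbb = a^3 b^3 has equal counts (3 = 3), so it is in L ✓
- (B) ba has an a after a b, so it is not of the form a^n b^n and is not in L ✗
- (C) abb has 1 a's and 2 b's; 1 ≠ 2, so it is not in L ✗

Only (A) aaabbb is in L, so it is the only candidate that could play the role of s.
(In a complete proof one picks s in terms of the pumping length p so that |s| ≥ p is guaranteed; a fixed string like aaabbb illustrates the shape of such an s.)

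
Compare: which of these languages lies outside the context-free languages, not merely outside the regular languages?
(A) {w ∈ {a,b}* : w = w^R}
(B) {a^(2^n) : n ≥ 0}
(B) {a^(2^n) : n ≥ 0}

(B) {a^(2^n) : n ≥ 0} requires the CFL pumping lemma.

- {w ∈ {a,b}* : w = w^R} is context-free (but not regular)
  • Can be shown non-regular with the regular pumping lemma
  • After pumping, the string is no longer symmetric

- {a^(2^n) : n ≥ 0} is NOT context-free
  • Requires the CFL pumping lemma to prove
  • Gaps between powers of 2 grow exponentially

The CFL pumping lemma is "stronger" in that it can prove non-membership
in the larger class of context-free languages.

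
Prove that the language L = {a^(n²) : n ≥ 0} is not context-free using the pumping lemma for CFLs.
Assume for contradiction that L is context-free, and let p ≥ 1 be the pumping length given by the pumping lemma for CFLs.
Choose s = a^(p²). Then s ∈ L and |s| = p² ≥ p.
By the CFL pumping lemma, s = uvxyz for some u, v, x, y, z with |vxy| ≤ p, |vy| ≥ 1, and uv^i xy^i z ∈ L for every i ≥ 0.
All symbols are a's, so only lengths matter: let k = |vy|, with 1 ≤ k ≤ |vxy| ≤ p.

Take i = 2: |uv²xy²z| = p² + k, and p² < p² + k ≤ p² + p < (p + 1)².
So the length lies strictly between consecutive squares and is not a perfect square; uv²xy²z ∉ L.

This contradicts the CFL pumping lemma, which requires uv^i xy^i z ∈ L for all i ≥ 0.
Hence L = {a^(n²) : n ≥ 0} is not context-free. ∎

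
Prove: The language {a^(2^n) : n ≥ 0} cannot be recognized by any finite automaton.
Assume for contradiction that L is regular, and let p ≥ 1 be the pumping length given by the pumping lemma.
Choose s = a^(2^p). Then s ∈ L and |s| = 2^p ≥ p.
By the pumping lemma, s = xyz for some x, y, z with |xy| ≤ p, |y| ≥ 1, and xy^i z ∈ L for every i ≥ 0.
Here y = a^k for some k with 1 ≤ k ≤ |xy| ≤ p, and p < 2^p.

Take i = 2: |xy²z| = 2^p + k.
Now 2^p < 2^p + k ≤ 2^p + p < 2^p + 2^p = 2^(p+1).
So |xy²z| lies strictly between the consecutive powers of two 2^p and 2^(p+1), hence is not a power of 2, and xy²z ∉ L.

This contradicts the pumping lemma, which requires xy^i z ∈ L for all i ≥ 0.
Hence L = {a^(2^n) : n ≥ 0} is not regular. ∎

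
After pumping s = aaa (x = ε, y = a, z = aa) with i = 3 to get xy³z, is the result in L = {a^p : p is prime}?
Yes

xy³z = ε · aaa · aa = aaaaa.
aaaaa has length 5, which is prime, so it is in L.
(A single pumped string landing in L is not a contradiction by itself; a non-regularity proof needs some i for which xy^i z ∉ L, for every admissible decomposition.)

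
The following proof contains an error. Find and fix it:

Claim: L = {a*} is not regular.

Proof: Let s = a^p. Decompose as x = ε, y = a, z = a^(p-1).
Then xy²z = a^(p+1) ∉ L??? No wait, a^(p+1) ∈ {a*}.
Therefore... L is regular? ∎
Error: The proof attempts to show a*  is not regular, but a* IS regular!

Correction: a* is a regular language (recognized by a simple DFA with one accepting state and self-loop on 'a'). The pumping lemma can only prove non-regularity, not regularity. For regular languages, pumping always works.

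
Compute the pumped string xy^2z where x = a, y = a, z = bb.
aaabb

Given x = 'a', y = 'a', z = 'bb' and i = 2:

xy^2z = x + y·y·...·y (2 times) + z
       = 'a' + 'a'^2 + 'bb'
       = 'a' + 'aa' + 'bb'
       = 'aaabb'

The pumped string is 'aaabb' with length 5.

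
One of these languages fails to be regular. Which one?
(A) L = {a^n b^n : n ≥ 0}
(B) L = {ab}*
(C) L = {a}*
(A) {a^n b^n : n ≥ 0}

(A) L = {a^n b^n : n ≥ 0} is NOT regular.

The pumping lemma can be used to prove this:
After pumping, the number of a's and b's become unequal

The other languages are regular because they can be recognized by finite automata.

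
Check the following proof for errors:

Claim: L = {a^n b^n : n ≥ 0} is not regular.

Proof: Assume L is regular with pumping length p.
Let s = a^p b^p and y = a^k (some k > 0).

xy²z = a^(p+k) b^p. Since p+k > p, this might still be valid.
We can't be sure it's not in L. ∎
The proof is INCORRECT.

Error: The conclusion is wrong.
xy²z = a^(p+k) b^p is definitely NOT in L because the number of a's (p+k) ≠ number of b's (p).
The proof incorrectly doubts what is actually a valid contradiction.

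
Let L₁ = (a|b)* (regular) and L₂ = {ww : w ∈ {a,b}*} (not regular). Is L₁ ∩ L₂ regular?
No — L₁ ∩ L₂ is not regular.

(a|b)* is all strings over {a,b}, so L₁ ∩ L₂ = {ww : w ∈ {a,b}*} = L₂ itself, which is not regular (pump s = a^p b a^p b).

Note that the bare facts "L₁ regular, L₂ non-regular" do not settle the question by themselves: the closure of regular languages under ∪, ∩, complement and difference applies only when BOTH operands are regular. With a non-regular operand the result can come out regular or non-regular depending on the specific languages, so one has to work out L₁ ∩ L₂ for this particular pair, as above.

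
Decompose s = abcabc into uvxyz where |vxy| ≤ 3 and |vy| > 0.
u='ab', v='c', x='a', y='b', z='c'

For s = abcabc with pumping length p = 3:

One valid decomposition:
- u = 'ab'
- v = 'c'
- x = 'a'
- y = 'b'
- z = 'c'

Verification:
- uvxyz = 'ab' + 'c' + 'a' + 'b' + 'c' = abcabc ✓
- |vxy| = |'cab'| = 3 ≤ 3 ✓
- |vy| = |'cb'| = 2 > 0 ✓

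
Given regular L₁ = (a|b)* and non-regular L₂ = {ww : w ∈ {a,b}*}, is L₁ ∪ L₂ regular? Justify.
Yes — L₁ ∪ L₂ is regular.

{ww} ⊆ (a|b)*, so L₁ ∪ L₂ = (a|b)*, which is regular.

Note that the bare facts "L₁ regular, L₂ non-regular" do not settle the question by themselves: the closure of regular languages under ∪, ∩, complement and difference applies only when BOTH operands are regular. With a non-regular operand the result can come out regular or non-regular depending on the specific languages, so one has to work out L₁ ∪ L₂ for this particular pair, as above.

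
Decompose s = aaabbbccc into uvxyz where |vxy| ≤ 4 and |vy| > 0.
u='aa', v='a', x='bb', y='b', z='ccc'

For s = aaabbbccc with pumping length p = 4:

One valid decomposition:
- u = 'aa'
- v = 'a'
- x = 'bb'
- y = 'b'
- z = 'ccc'

Verification:
- uvxyz = 'aa' + 'a' + 'bb' + 'b' + 'ccc' = aaabbbccc ✓
- |vxy| = |'abbb'| = 4 ≤ 4 ✓
- |vy| = |'ab'| = 2 > 0 ✓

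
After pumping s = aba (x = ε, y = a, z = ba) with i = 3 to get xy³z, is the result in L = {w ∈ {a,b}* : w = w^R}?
No

xy³z = ε · aaa · ba = aaaba.
aaaba reversed is abaaa ≠ aaaba, so it is not a palindrome and is not in L.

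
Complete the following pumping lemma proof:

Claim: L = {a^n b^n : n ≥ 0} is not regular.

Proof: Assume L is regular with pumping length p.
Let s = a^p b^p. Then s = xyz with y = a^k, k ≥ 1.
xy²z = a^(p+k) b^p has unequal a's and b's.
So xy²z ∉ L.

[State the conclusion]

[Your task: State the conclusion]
This contradicts the pumping lemma for regular languages,
which guarantees xy^i z ∈ L for all i ≥ 0.

Since our assumption that L is regular leads to a contradiction,
we conclude that L = {a^n b^n : n ≥ 0} is NOT regular. ∎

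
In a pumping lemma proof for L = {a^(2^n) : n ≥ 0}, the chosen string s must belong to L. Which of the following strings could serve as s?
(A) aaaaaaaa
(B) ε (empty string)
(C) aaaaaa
(A) aaaaaaaa

The pumping lemma is applied to a string s that lies in L, so first check membership of each option:
- (A) aaaaaaaa has length 8 = 2^3, so it is in L ✓
- (B) ε has length 0, which is not a power of 2, so it is not in L ✗
- (C) aaaaaa has length 6, strictly between 2^2 = 4 and 2^3 = 8, so it is not in L ✗

Only (A) aaaaaaaa is in L, so it is the only candidate that could play the role of s.
(In a complete proof one picks s in terms of the pumping length p so that |s| ≥ p is guaranteed; a fixed string like aaaaaaaa illustrates the shape of such an s.)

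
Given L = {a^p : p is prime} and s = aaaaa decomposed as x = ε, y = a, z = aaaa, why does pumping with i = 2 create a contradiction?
xy²z = aaaaaa ∉ L

Pumping with i = 2 replaces y = a by y² = aa:
- Original: s = xyz = aaaaa; aaaaa has length 5, which is prime, so it is in L
- Pumped: xy²z = ε · aa · aaaa = aaaaaa
- aaaaaa has length 6 = 2 × 3, which is not prime, so it is not in L

The pumping lemma would require xy²z ∈ L, so this decomposition yields a contradiction.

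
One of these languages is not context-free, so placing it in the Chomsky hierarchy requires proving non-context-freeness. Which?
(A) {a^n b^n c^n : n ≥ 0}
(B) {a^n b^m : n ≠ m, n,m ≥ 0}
(A) {a^n b^n c^n : n ≥ 0}

(A) {a^n b^n c^n : n ≥ 0} requires the CFL pumping lemma.

- {a^n b^m : n ≠ m, n,m ≥ 0} is context-free (but not regular)
  • Can be shown non-regular with the regular pumping lemma
  • After pumping a's, we can make n = m

- {a^n b^n c^n : n ≥ 0} is NOT context-free
  • Requires the CFL pumping lemma to prove
  • Cannot maintain three equal counts simultaneously

The CFL pumping lemma is "stronger" in that it can prove non-membership
in the larger class of context-free languages.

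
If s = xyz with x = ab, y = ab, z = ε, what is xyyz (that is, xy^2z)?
ababab

Given x = 'ab', y = 'ab', z = '' and i = 2:

xy^2z = x + y·y·...·y (2 times) + z
       = 'ab' + 'ab'^2 + ''
       = 'ab' + 'abab' + ''
       = 'ababab'

The pumped string is 'ababab' with length 6.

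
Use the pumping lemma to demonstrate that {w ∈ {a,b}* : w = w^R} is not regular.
Assume for contradiction that L is regular, and let p ≥ 1 be the pumping length given by the pumping lemma.
Choose s = a^p b a^p. Then s ∈ L (it reads the same in both directions) and |s| = 2p + 1 ≥ p.
By the pumping lemma, s = xyz for some x, y, z with |xy| ≤ p, |y| ≥ 1, and xy^i z ∈ L for every i ≥ 0.
Since |xy| ≤ p and the first p symbols of s are all a's, y = a^k for some k with 1 ≤ k ≤ p.

Take i = 0: xy⁰z = a^(p − k) b a^p.
Its reversal is a^p b a^(p − k). These differ because the block of a's before the unique b has length p − k in one and p in the other, and p − k ≠ p since k ≥ 1. So xy⁰z is not a palindrome, i.e. xy⁰z ∉ L.

This contradicts the pumping lemma, which requires xy^i z ∈ L for all i ≥ 0.
Hence L = {w ∈ {a,b}* : w = w^R} is not regular. ∎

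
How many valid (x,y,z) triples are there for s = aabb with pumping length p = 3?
6

For s = 'aabb' with pumping length p = 3:

Constraints: |xy| ≤ 3, |y| > 0

Valid decompositions (|xy| ≤ p, |y| ≥ 1):
  • x='', y='a', z='abb'
  • x='a', y='a', z='bb'
  • x='', y='aa', z='bb'
  • x='aa', y='b', z='b'
  • x='a', y='ab', z='b'
  • x='', y='aab', z='b'

Total count: 6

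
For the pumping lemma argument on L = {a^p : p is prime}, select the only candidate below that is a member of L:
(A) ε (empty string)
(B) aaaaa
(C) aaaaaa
(B) aaaaa

The pumping lemma is applied to a string s that lies in L, so first check membership of each option:
- (A) ε has length 0, which is not prime, so it is not in L ✗
- (B) aaaaa has length 5, which is prime, so it is in L ✓
- (C) aaaaaa has length 6 = 2 × 3, which is not prime, so it is not in L ✗

Only (B) aaaaa is in L, so it is the only candidate that could play the role of s.
(In a complete proof one picks s in terms of the pumping length p so that |s| ≥ p is guaranteed; a fixed string like aaaaa illustrates the shape of such an s.)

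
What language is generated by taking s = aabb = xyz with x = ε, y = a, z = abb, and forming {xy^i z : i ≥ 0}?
{xy^i z : i ≥ 0} = {a^(i+1) b^2 : i ≥ 0} = {abb, aabb, aaabb, ...}

With x = ε, y = a, z = abb: Starting with aabb and pumping the first 'a' (z = abb keeps the second 'a'), we get strings with i+1 a's followed by 2 b's for i = 0, 1, 2, ...; note bb is not produced because z always contributes one a.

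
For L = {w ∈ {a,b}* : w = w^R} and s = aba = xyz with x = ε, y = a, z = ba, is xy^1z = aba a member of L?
Yes

xy¹z = ε · a · ba = aba.
aba reversed is aba, the same string, so it is a palindrome and is in L.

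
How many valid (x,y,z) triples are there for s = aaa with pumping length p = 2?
3

For s = 'aaa' with pumping length p = 2:

Constraints: |xy| ≤ 2, |y| > 0

Valid decompositions (|xy| ≤ p, |y| ≥ 1):
  • x='', y='a', z='aa'
  • x='a', y='a', z='a'
  • x='', y='aa', z='a'

Total count: 3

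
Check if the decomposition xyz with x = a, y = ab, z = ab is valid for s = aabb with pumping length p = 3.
Violated: xyz = s

The decomposition x = a, y = ab, z = ab for s = aabb with p = 3
violates the constraint: xyz = s

xyz = 'a' + 'ab' + 'ab' = 'aabab' ≠ 'aabb' = s. The decomposition doesn't reconstruct s.

Pumping lemma constraints:
1. xyz = s (decomposition is valid)
2. |xy| ≤ p
3. |y| > 0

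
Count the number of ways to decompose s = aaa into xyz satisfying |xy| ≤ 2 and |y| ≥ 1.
3

For s = 'aaa' with pumping length p = 2:

Constraints: |xy| ≤ 2, |y| > 0

Valid decompositions (|xy| ≤ p, |y| ≥ 1):
  • x='', y='a', z='aa'
  • x='a', y='a', z='a'
  • x='', y='aa', z='a'

Total count: 3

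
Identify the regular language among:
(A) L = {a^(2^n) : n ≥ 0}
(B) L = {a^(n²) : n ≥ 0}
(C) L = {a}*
(C) {a}*

(C) L = {a}* is regular.

This can be recognized by a finite automaton (DFA/NFA).
Regular expressions like {a}* define regular languages.

The other choices are not regular:
- {a^(2^n) : n ≥ 0}: After pumping, length is no longer a power of 2
- {a^(n²) : n ≥ 0}: After pumping, length is no longer a perfect square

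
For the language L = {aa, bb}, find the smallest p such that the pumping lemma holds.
p = 3

For a finite language L, the pumping lemma holds vacuously if p > max|s| for s ∈ L.

The longest string in L = {aa, bb} has length 2.
If p = 3, then no string s ∈ L has |s| ≥ p, so the condition is vacuously true.

The minimum pumping length is p = 3.

Why no smaller p works: for any p ≤ 2, the longest string s ∈ L has |s| = 2 ≥ p, so it would
have to be pumpable; but pumping up (i = 2, 3, ...) produces ever longer strings, which cannot all lie in the
finite language L. So the pumping property fails for every p ≤ 2.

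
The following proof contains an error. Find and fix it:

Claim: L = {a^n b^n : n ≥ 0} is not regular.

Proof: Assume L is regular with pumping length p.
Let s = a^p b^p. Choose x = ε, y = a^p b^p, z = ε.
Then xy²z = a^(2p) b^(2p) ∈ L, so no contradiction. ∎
Error: The decomposition violates |xy| ≤ p. With y = a^p b^p, |xy| = |y| = 2p > p. (The proof also miscomputes xy²z, which would be a^p b^p a^p b^p rather than a^(2p) b^(2p), and it wrongly treats one harmless decomposition as settling the matter — the prover does not get to choose the decomposition.)

Correction: The pumping lemma requires |xy| ≤ p, and the argument must handle every decomposition satisfying |xy| ≤ p, |y| ≥ 1. Since s starts with p a's, any such y consists only of a's, say y = a^k with k ≥ 1. Then xy²z = a^(p+k) b^p has unequal numbers of a's and b's, so xy²z ∉ L — the required contradiction.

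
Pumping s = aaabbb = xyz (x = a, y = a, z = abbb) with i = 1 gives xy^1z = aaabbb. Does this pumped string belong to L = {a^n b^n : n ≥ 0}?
Yes

xy¹z = a · a · abbb = aaabbb.
aaabbb = a^3 b^3 has equal counts (3 = 3), so it is in L.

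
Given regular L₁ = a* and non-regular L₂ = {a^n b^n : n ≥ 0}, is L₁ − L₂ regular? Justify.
Yes — L₁ − L₂ is regular.

The only string of a* that lies in {a^n b^n} is ε, so L₁ − L₂ = a* − {ε} = a⁺ = aa*, which is regular.

Note that the bare facts "L₁ regular, L₂ non-regular" do not settle the question by themselves: the closure of regular languages under ∪, ∩, complement and difference applies only when BOTH operands are regular. With a non-regular operand the result can come out regular or non-regular depending on the specific languages, so one has to work out L₁ − L₂ for this particular pair, as above.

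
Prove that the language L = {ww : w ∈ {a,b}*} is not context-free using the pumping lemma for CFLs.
Assume for contradiction that L is context-free, and let p ≥ 1 be the pumping length given by the pumping lemma for CFLs.
Choose s = a^p b^p a^p b^p. Then s ∈ L (take w = a^p b^p) and |s| = 4p ≥ p.
By the CFL pumping lemma, s = uvxyz for some u, v, x, y, z with |vxy| ≤ p, |vy| ≥ 1, and uv^i xy^i z ∈ L for every i ≥ 0.

Write s as four blocks A₁ B₁ A₂ B₂ with A₁ = A₂ = a^p and B₁ = B₂ = b^p. Since |vxy| ≤ p, the window vxy lies inside at most two adjacent blocks. Take i = 0 and let t = uxz, so |t| = 4p − |vy| with 1 ≤ |vy| ≤ p. If |t| is odd, t ∉ L immediately, so assume |vy| is even (hence |vy| ≥ 2) and |t|/2 = 2p − |vy|/2, which satisfies p ≤ |t|/2 ≤ 2p − 1.

Case 1 (vxy inside A₁B₁): t = a^(p−j) b^(p−l) a^p b^p with j + l = |vy|. The second half of t has length < 2p, so it is a suffix of the trailing a^p b^p and ends in b; the first half is a^(p−j) b^(p−l) a^((j+l)/2), which ends in a because (j+l)/2 ≥ 1. The halves differ, so t ∉ L.

Case 2 (vxy inside B₁A₂, straddling the middle): t = a^p b^(p−j) a^(p−l) b^p with j + l = |vy|. If t = ww, then w is a prefix of t of length ≥ p, so w begins with a^p; and w is a suffix of t of length ≥ p, so w ends with b^p. That forces |w| ≥ 2p, contradicting |w| = |t|/2 ≤ 2p − 1. So t ∉ L.

Case 3 (vxy inside A₂B₂): t = a^p b^p a^(p−j) b^(p−l) with j + l = |vy|. The first half of t is a prefix of a^p b^p, so it begins with a; the second half is b^((j+l)/2) a^(p−j) b^(p−l), which begins with b. The halves differ, so t ∉ L.

In every case uv⁰xy⁰z = uxz ∉ L.

This contradicts the CFL pumping lemma, which requires uv^i xy^i z ∈ L for all i ≥ 0.
Hence L = {ww : w ∈ {a,b}*} is not context-free. ∎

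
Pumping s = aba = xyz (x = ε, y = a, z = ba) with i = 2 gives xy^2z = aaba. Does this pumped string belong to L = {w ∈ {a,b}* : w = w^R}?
No

xy²z = ε · aa · ba = aaba.
aaba reversed is abaa ≠ aaba, so it is not a palindrome and is not in L.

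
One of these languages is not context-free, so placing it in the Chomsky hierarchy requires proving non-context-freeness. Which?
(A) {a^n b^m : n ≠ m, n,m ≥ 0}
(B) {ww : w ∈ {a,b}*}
(B) {ww : w ∈ {a,b}*}

(B) {ww : w ∈ {a,b}*} requires the CFL pumping lemma.

- {a^n b^m : n ≠ m, n,m ≥ 0} is context-free (but not regular)
  • Can be shown non-regular with the regular pumping lemma
  • After pumping a's, we can make n = m

- {ww : w ∈ {a,b}*} is NOT context-free
  • Requires the CFL pumping lemma to prove
  • Cannot verify equality of two arbitrary substrings

The CFL pumping lemma is "stronger" in that it can prove non-membership
in the larger class of context-free languages.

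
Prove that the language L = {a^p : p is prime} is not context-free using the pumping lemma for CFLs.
Assume for contradiction that L is context-free, and let p ≥ 1 be the pumping length given by the pumping lemma for CFLs.
Choose a prime q with q ≥ p and let s = a^q. Then s ∈ L and |s| = q ≥ p.
By the CFL pumping lemma, s = uvxyz for some u, v, x, y, z with |vxy| ≤ p, |vy| ≥ 1, and uv^i xy^i z ∈ L for every i ≥ 0.
All symbols are a's, so only lengths matter: let k = |vy|, with 1 ≤ k ≤ p. Then |uv^i xy^i z| = q + (i − 1)k.

Take i = q + 1: the length is q + qk = q(k + 1).
Both factors satisfy q ≥ 2 and k + 1 ≥ 2, so q(k + 1) is composite and uv^(q+1) xy^(q+1) z ∉ L.

This contradicts the CFL pumping lemma, which requires uv^i xy^i z ∈ L for all i ≥ 0.
Hence L = {a^p : p is prime} is not context-free. ∎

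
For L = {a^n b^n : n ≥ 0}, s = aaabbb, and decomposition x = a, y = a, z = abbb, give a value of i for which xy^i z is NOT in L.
i = 0

xy⁰z = a · ε · abbb = aabbb; aabbb has 2 a's and 3 b's; 2 ≠ 3, so it is not in L.
(Other choices also work, e.g. i = 2, 3; only i = 1 is guaranteed to stay in L since xy¹z = s.)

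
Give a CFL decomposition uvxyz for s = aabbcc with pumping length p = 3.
u='aa', v='b', x='b', y='c', z='c'

For s = aabbcc with pumping length p = 3:

One valid decomposition:
- u = 'aa'
- v = 'b'
- x = 'b'
- y = 'c'
- z = 'c'

Verification:
- uvxyz = 'aa' + 'b' + 'b' + 'c' + 'c' = aabbcc ✓
- |vxy| = |'bbc'| = 3 ≤ 3 ✓
- |vy| = |'bc'| = 2 > 0 ✓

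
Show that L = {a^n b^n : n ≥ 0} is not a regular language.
Assume for contradiction that L is regular, and let p ≥ 1 be the pumping length given by the pumping lemma.
Choose s = a^p b^p. Then s ∈ L and |s| = 2p ≥ p.
By the pumping lemma, s = xyz for some x, y, z with |xy| ≤ p, |y| ≥ 1, and xy^i z ∈ L for every i ≥ 0.
Since |xy| ≤ p and the first p symbols of s are all a's, we must have y = a^k for some k with 1 ≤ k ≤ p.

Take i = 3: xy³z = a^(p + 2k) b^p.
This string has p + 2k a's but p b's, and p + 2k > p because k ≥ 1. So xy³z ∉ L.

This contradicts the pumping lemma, which requires xy^i z ∈ L for all i ≥ 0.
Hence L = {a^n b^n : n ≥ 0} is not regular. ∎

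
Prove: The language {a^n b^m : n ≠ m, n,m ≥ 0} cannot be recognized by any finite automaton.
Assume for contradiction that L is regular, and let p ≥ 1 be the pumping length given by the pumping lemma.
Choose s = a^p b^(p + p!). Then s ∈ L because p ≠ p + p! (as p! ≥ 1), and |s| ≥ p.
By the pumping lemma, s = xyz for some x, y, z with |xy| ≤ p, |y| ≥ 1, and xy^i z ∈ L for every i ≥ 0.
Since |xy| ≤ p and the first p symbols of s are all a's, y = a^k for some k with 1 ≤ k ≤ p.
For every i ≥ 0, xy^i z = a^(p + (i − 1)k) b^(p + p!).

Because 1 ≤ k ≤ p, k divides p!. Let t = p!/k (a positive integer) and take i = t + 1.
Then the number of a's is p + tk = p + p!, which equals the number of b's.
So xy^(t+1) z = a^(p + p!) b^(p + p!) has equally many a's and b's and is NOT in L.

This contradicts the pumping lemma, which requires xy^i z ∈ L for all i ≥ 0.
Hence L = {a^n b^m : n ≠ m, n,m ≥ 0} is not regular. ∎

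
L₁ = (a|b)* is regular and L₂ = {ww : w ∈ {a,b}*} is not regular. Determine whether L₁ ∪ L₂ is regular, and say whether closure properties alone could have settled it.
Yes — L₁ ∪ L₂ is regular.

{ww} ⊆ (a|b)*, so L₁ ∪ L₂ = (a|b)*, which is regular.

Note that the bare facts "L₁ regular, L₂ non-regular" do not settle the question by themselves: the closure of regular languages under ∪, ∩, complement and difference applies only when BOTH operands are regular. With a non-regular operand the result can come out regular or non-regular depending on the specific languages, so one has to work out L₁ ∪ L₂ for this particular pair, as above.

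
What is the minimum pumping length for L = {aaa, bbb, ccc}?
p = 4

For a finite language L, the pumping lemma holds vacuously if p > max|s| for s ∈ L.

The longest string in L = {aaa, bbb, ccc} has length 3.
If p = 4, then no string s ∈ L has |s| ≥ p, so the condition is vacuously true.

The minimum pumping length is p = 4.

Why no smaller p works: for any p ≤ 3, the longest string s ∈ L has |s| = 3 ≥ p, so it would
have to be pumpable; but pumping up (i = 2, 3, ...) produces ever longer strings, which cannot all lie in the
finite language L. So the pumping property fails for every p ≤ 3.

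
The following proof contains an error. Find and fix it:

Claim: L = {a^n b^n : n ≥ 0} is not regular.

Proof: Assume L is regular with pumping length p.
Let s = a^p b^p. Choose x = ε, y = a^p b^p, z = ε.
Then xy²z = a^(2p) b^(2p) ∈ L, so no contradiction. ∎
Error: The decomposition violates |xy| ≤ p. With y = a^p b^p, |xy| = |y| = 2p > p. (The proof also miscomputes xy²z, which would be a^p b^p a^p b^p rather than a^(2p) b^(2p), and it wrongly treats one harmless decomposition as settling the matter — the prover does not get to choose the decomposition.)

Correction: The pumping lemma requires |xy| ≤ p, and the argument must handle every decomposition satisfying |xy| ≤ p, |y| ≥ 1. Since s starts with p a's, any such y consists only of a's, say y = a^k with k ≥ 1. Then xy²z = a^(p+k) b^p has unequal numbers of a's and b's, so xy²z ∉ L — the required contradiction.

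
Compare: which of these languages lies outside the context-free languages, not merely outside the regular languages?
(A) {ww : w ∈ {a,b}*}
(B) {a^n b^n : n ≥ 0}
(A) {ww : w ∈ {a,b}*}

(A) {ww : w ∈ {a,b}*} requires the CFL pumping lemma.

- {a^n b^n : n ≥ 0} is context-free (but not regular)
  • Can be shown non-regular with the regular pumping lemma
  • After pumping, the number of a's and b's become unequal

- {ww : w ∈ {a,b}*} is NOT context-free
  • Requires the CFL pumping lemma to prove
  • Even a PDA cannot compare two arbitrary halves symbol by symbol; CFL pumping on a^p b^p a^p b^p fails

The CFL pumping lemma is "stronger" in that it can prove non-membership
in the larger class of context-free languages.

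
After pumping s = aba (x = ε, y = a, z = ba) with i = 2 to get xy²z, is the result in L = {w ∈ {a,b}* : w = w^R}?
No

xy²z = ε · aa · ba = aaba.
aaba reversed is abaa ≠ aaba, so it is not a palindrome and is not in L.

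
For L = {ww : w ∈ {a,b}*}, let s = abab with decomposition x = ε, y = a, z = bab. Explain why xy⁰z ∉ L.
xy⁰z = bab ∉ L

Pumping with i = 0 replaces y = a by y⁰ = ε:
- Original: s = xyz = abab; abab splits into halves ab · ab, which are equal, so it is in L (w = ab)
- Pumped: xy⁰z = ε · ε · bab = bab
- bab has odd length 3, so it cannot be written as ww and is not in L

The pumping lemma would require xy⁰z ∈ L, so this decomposition yields a contradiction.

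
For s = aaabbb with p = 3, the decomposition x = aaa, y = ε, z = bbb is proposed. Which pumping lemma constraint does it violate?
Violated: |y| > 0

The decomposition x = aaa, y = ε, z = bbb for s = aaabbb with p = 3
violates the constraint: |y| > 0

|y| = 0, but the pumping lemma requires |y| > 0 (y must be non-empty).

Pumping lemma constraints:
1. xyz = s (decomposition is valid)
2. |xy| ≤ p
3. |y| > 0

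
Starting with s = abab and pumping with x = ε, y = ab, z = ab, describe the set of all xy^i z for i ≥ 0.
{xy^i z : i ≥ 0} = {(ab)^(i+1) : i ≥ 0} = {ab, abab, ababab, ...}

With x = ε, y = ab, z = ab: Pumping 'ab' gives strings of alternating a's and b's.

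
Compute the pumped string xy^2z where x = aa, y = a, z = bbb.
aaaabbb

Given x = 'aa', y = 'a', z = 'bbb' and i = 2:

xy^2z = x + y·y·...·y (2 times) + z
       = 'aa' + 'a'^2 + 'bbb'
       = 'aa' + 'aa' + 'bbb'
       = 'aaaabbb'

The pumped string is 'aaaabbb' with length 7.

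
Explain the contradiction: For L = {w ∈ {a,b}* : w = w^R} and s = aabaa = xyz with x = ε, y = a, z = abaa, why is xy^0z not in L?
xy⁰z = abaa ∉ L

Pumping with i = 0 replaces y = a by y⁰ = ε:
- Original: s = xyz = aabaa; aabaa reversed is aabaa, the same string, so it is a palindrome and is in L
- Pumped: xy⁰z = ε · ε · abaa = abaa
- abaa reversed is aaba ≠ abaa, so it is not a palindrome and is not in L

The pumping lemma would require xy⁰z ∈ L, so this decomposition yields a contradiction.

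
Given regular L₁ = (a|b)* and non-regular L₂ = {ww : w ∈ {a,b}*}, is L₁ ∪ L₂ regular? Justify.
Yes — L₁ ∪ L₂ is regular.

{ww} ⊆ (a|b)*, so L₁ ∪ L₂ = (a|b)*, which is regular.

Note that the bare facts "L₁ regular, L₂ non-regular" do not settle the question by themselves: the closure of regular languages under ∪, ∩, complement and difference applies only when BOTH operands are regular. With a non-regular operand the result can come out regular or non-regular depending on the specific languages, so one has to work out L₁ ∪ L₂ for this particular pair, as above.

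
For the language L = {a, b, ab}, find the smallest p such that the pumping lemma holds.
p = 3

For a finite language L, the pumping lemma holds vacuously if p > max|s| for s ∈ L.

The longest string in L = {a, b, ab} has length 2.
If p = 3, then no string s ∈ L has |s| ≥ p, so the condition is vacuously true.

The minimum pumping length is p = 3.

Why no smaller p works: for any p ≤ 2, the longest string s ∈ L has |s| = 2 ≥ p, so it would
have to be pumpable; but pumping up (i = 2, 3, ...) produces ever longer strings, which cannot all lie in the
finite language L. So the pumping property fails for every p ≤ 2.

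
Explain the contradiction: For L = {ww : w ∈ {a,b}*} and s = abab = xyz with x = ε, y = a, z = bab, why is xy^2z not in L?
xy²z = aabab ∉ L

Pumping with i = 2 replaces y = a by y² = aa:
- Original: s = xyz = abab; abab splits into halves ab · ab, which are equal, so it is in L (w = ab)
- Pumped: xy²z = ε · aa · bab = aabab
- aabab has odd length 5, so it cannot be written as ww and is not in L

The pumping lemma would require xy²z ∈ L, so this decomposition yields a contradiction.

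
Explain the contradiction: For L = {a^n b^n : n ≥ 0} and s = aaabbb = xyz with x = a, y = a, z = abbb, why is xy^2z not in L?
xy²z = aaaabbb ∉ L

Pumping with i = 2 replaces y = a by y² = aa:
- Original: s = xyz = aaabbb; aaabbb = a^3 b^3 has equal counts (3 = 3), so it is in L
- Pumped: xy²z = a · aa · abbb = aaaabbb
- aaaabbb has 4 a's and 3 b's; 4 ≠ 3, so it is not in L

The pumping lemma would require xy²z ∈ L, so this decomposition yields a contradiction.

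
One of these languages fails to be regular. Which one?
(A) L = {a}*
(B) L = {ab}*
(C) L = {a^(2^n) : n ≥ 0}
(C) {a^(2^n) : n ≥ 0}

(C) L = {a^(2^n) : n ≥ 0} is NOT regular.

The pumping lemma can be used to prove this:
After pumping, length is no longer a power of 2

The other languages are regular because they can be recognized by finite automata.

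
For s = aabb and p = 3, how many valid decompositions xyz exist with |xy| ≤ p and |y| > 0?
6

For s = 'aabb' with pumping length p = 3:

Constraints: |xy| ≤ 3, |y| > 0

Valid decompositions (|xy| ≤ p, |y| ≥ 1):
  • x='', y='a', z='abb'
  • x='a', y='a', z='bb'
  • x='', y='aa', z='bb'
  • x='aa', y='b', z='b'
  • x='a', y='ab', z='b'
  • x='', y='aab', z='b'

Total count: 6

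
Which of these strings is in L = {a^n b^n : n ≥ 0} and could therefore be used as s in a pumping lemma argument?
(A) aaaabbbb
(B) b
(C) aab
(A) aaaabbbb

The pumping lemma is applied to a string s that lies in L, so first check membership of each option:
- (A) aaaabbbb = a^4 b^4 has equal counts (4 = 4), so it is in L ✓
- (B) b has 0 a's and 1 b's; 0 ≠ 1, so it is not in L ✗
- (C) aab has 2 a's and 1 b's; 2 ≠ 1, so it is not in L ✗

Only (A) aaaabbbb is in L, so it is the only candidate that could play the role of s.
(In a complete proof one picks s in terms of the pumping length p so that |s| ≥ p is guaranteed; a fixed string like aaaabbbb illustrates the shape of such an s.)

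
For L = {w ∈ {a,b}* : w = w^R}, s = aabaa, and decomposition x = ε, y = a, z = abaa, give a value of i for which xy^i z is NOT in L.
i = 0

xy⁰z = ε · ε · abaa = abaa; abaa reversed is aaba ≠ abaa, so it is not a palindrome and is not in L.
(Other choices also work, e.g. i = 2, 3; only i = 1 is guaranteed to stay in L since xy¹z = s.)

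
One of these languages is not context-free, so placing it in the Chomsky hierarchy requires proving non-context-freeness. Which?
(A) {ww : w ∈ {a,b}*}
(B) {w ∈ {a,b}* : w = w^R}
(A) {ww : w ∈ {a,b}*}

(A) {ww : w ∈ {a,b}*} requires the CFL pumping lemma.

- {w ∈ {a,b}* : w = w^R} is context-free (but not regular)
  • Can be shown non-regular with the regular pumping lemma
  • After pumping, the string is no longer symmetric

- {ww : w ∈ {a,b}*} is NOT context-free
  • Requires the CFL pumping lemma to prove
  • Even a PDA cannot compare two arbitrary halves symbol by symbol; CFL pumping on a^p b^p a^p b^p fails

The CFL pumping lemma is "stronger" in that it can prove non-membership
in the larger class of context-free languages.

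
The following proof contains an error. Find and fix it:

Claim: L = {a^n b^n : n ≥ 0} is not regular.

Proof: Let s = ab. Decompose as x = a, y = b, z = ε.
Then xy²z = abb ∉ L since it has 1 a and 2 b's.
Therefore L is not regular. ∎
Error: The string s = ab might be shorter than the pumping length p.

Correction: Choose s = a^p b^p to ensure |s| ≥ p. Also, the decomposition is wrong: with |xy| ≤ p, y cannot include b's when s starts with p a's.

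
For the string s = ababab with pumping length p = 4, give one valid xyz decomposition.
x = 'ab', y = 'a', z = 'bab'

For s = ababab and p = 4, one valid decomposition is:
- x = 'ab' (length 2)
- y = 'a' (length 1)
- z = 'bab' (length 3)

Verification:
- xyz = 'ab' + 'a' + 'bab' = ababab ✓
- |xy| = 3 ≤ 4 ✓
- |y| = 1 > 0 ✓

All pumping lemma constraints are satisfied.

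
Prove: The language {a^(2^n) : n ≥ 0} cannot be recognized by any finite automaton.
Assume for contradiction that L is regular, and let p ≥ 1 be the pumping length given by the pumping lemma.
Choose s = a^(2^p). Then s ∈ L and |s| = 2^p ≥ p.
By the pumping lemma, s = xyz for some x, y, z with |xy| ≤ p, |y| ≥ 1, and xy^i z ∈ L for every i ≥ 0.
Here y = a^k for some k with 1 ≤ k ≤ |xy| ≤ p, and p < 2^p.

Take i = 2: |xy²z| = 2^p + k.
Now 2^p < 2^p + k ≤ 2^p + p < 2^p + 2^p = 2^(p+1).
So |xy²z| lies strictly between the consecutive powers of two 2^p and 2^(p+1), hence is not a power of 2, and xy²z ∉ L.

This contradicts the pumping lemma, which requires xy^i z ∈ L for all i ≥ 0.
Hence L = {a^(2^n) : n ≥ 0} is not regular. ∎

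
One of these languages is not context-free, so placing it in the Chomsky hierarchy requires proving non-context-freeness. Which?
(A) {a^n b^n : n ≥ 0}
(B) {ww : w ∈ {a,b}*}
(B) {ww : w ∈ {a,b}*}

(B) {ww : w ∈ {a,b}*} requires the CFL pumping lemma.

- {a^n b^n : n ≥ 0} is context-free (but not regular)
  • Can be shown non-regular with the regular pumping lemma
  • After pumping, the number of a's and b's become unequal

- {ww : w ∈ {a,b}*} is NOT context-free
  • Requires the CFL pumping lemma to prove
  • Even a PDA cannot compare two arbitrary halves symbol by symbol; CFL pumping on a^p b^p a^p b^p fails

The CFL pumping lemma is "stronger" in that it can prove non-membership
in the larger class of context-free languages.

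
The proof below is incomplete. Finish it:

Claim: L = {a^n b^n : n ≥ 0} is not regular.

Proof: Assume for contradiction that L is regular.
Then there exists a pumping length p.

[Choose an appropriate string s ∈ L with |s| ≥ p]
s = a^p b^p

This string is in L (has equal a's and b's) and has length 2p ≥ p.
Any decomposition xyz with |xy| ≤ p means y consists only of a's,
so pumping will unbalance the counts.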